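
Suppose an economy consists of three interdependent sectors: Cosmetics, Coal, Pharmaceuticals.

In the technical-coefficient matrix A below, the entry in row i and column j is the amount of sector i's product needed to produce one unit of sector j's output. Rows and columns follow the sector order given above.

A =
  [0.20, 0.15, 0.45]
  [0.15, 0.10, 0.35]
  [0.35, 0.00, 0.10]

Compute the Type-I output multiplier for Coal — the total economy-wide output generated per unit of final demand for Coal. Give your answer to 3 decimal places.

I − A =
  [   0.80    -0.15    -0.45]
  [  -0.15     0.90    -0.35]
  [  -0.35     0.00     0.90]
Cofactors of I−A, C_ij = (−1)^(i+j)·(minor ij) (rows/columns in the sector order above):
  C_11 = (0.90)(0.90) − (-0.35)(0.00) = 0.8100
  C_12 = −[(-0.15)(0.90) − (-0.35)(-0.35)] = 0.2575
  C_13 = (-0.15)(0.00) − (0.90)(-0.35) = 0.3150
  C_21 = −[(-0.15)(0.90) − (-0.45)(0.00)] = 0.1350
  C_22 = (0.80)(0.90) − (-0.45)(-0.35) = 0.5625
  C_23 = −[(0.80)(0.00) − (-0.15)(-0.35)] = 0.0525
  C_31 = (-0.15)(-0.35) − (-0.45)(0.90) = 0.4575
  C_32 = −[(0.80)(-0.35) − (-0.45)(-0.15)] = 0.3475
  C_33 = (0.80)(0.90) − (-0.15)(-0.15) = 0.6975
det(I−A) = Σ_j (I−A)_1j·C_1j = (0.80)(0.8100) + (-0.15)(0.2575) + (-0.45)(0.3150) = 0.467625
adj(I−A) = Cᵀ =
  [ 0.8100   0.1350   0.4575]
  [ 0.2575   0.5625   0.3475]
  [ 0.3150   0.0525   0.6975]
(I − A)⁻¹ = adj(I−A) / det(I−A) ≈
  [   1.7322     0.2887     0.9783]
  [   0.5507     1.2029     0.7431]
  [   0.6736     0.1123     1.4916]
The output multiplier for sector j is the column-j sum of the Leontief inverse (I − A)⁻¹ = adj(I−A) / det(I−A).
Column 2 of adj(I−A): (0.1350, 0.5625, 0.0525); det(I−A) = 0.467625.
m_2 = (0.1350 + 0.5625 + 0.0525) / 0.467625 = 0.75 / 0.467625 ≈ 1.604.

m_2 = 1.604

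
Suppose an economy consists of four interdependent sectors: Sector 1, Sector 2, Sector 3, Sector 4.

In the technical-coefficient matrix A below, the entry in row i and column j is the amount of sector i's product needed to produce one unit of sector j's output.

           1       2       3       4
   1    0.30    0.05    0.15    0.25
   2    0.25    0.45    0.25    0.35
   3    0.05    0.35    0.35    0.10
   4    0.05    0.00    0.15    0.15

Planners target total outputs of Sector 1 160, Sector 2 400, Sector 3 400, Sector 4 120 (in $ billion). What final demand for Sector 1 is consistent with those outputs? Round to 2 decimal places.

d_1 = 2.00

I − A =
  [   0.70    -0.05    -0.15    -0.25]
  [  -0.25     0.55    -0.25    -0.35]
  [  -0.05    -0.35     0.65    -0.10]
  [  -0.05     0.00    -0.15     0.85]
d = (I − A) x:
  d_1 = (+0.70)·160 + (-0.05)·400 + (-0.15)·400 + (-0.25)·120 = 2.00
  d_2 = (-0.25)·160 + (+0.55)·400 + (-0.25)·400 + (-0.35)·120 = 38.00
  d_3 = (-0.05)·160 + (-0.35)·400 + (+0.65)·400 + (-0.10)·120 = 100.00
  d_4 = (-0.05)·160 + (+0.00)·400 + (-0.15)·400 + (+0.85)·120 = 34.00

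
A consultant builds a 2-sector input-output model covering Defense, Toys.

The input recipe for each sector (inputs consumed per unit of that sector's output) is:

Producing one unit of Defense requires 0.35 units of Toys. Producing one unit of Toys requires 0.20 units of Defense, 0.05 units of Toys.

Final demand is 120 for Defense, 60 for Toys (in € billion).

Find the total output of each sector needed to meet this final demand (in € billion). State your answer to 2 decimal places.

I − A =
  [   1.00    -0.20]
  [  -0.35     0.95]
det(I−A) = (1.00)(0.95) − (-0.20)(-0.35) = 0.8800
adj(I−A) = [[0.95, 0.20], [0.35, 1.00]]
(I − A)⁻¹ = adj(I−A) / det(I−A) ≈
  [   1.0795     0.2273]
  [   0.3977     1.1364]
x = (I − A)⁻¹ d = adj(I−A)·d / det(I−A), with det(I−A) = 0.8800:
  x_1 = (0.95·120 + 0.20·60) / 0.8800 = 126.00 / 0.8800 ≈ 143.18
  x_2 = (0.35·120 + 1.00·60) / 0.8800 = 102.00 / 0.8800 ≈ 115.91

x_1 = 143.18, x_2 = 115.91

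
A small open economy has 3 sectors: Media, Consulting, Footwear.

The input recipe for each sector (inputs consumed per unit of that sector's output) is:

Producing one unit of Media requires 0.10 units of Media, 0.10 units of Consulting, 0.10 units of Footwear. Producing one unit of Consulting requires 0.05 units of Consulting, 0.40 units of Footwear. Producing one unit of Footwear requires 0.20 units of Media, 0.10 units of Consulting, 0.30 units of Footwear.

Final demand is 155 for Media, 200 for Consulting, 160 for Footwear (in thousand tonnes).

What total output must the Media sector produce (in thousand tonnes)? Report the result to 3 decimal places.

I − A =
  [   0.90     0.00    -0.20]
  [  -0.10     0.95    -0.10]
  [  -0.10    -0.40     0.70]
Cofactors of I−A, C_ij = (−1)^(i+j)·(minor ij) (rows/columns in the sector order above):
  C_11 = (0.95)(0.70) − (-0.10)(-0.40) = 0.6250
  C_12 = −[(-0.10)(0.70) − (-0.10)(-0.10)] = 0.0800
  C_13 = (-0.10)(-0.40) − (0.95)(-0.10) = 0.1350
  C_21 = −[(0.00)(0.70) − (-0.20)(-0.40)] = 0.0800
  C_22 = (0.90)(0.70) − (-0.20)(-0.10) = 0.6100
  C_23 = −[(0.90)(-0.40) − (0.00)(-0.10)] = 0.3600
  C_31 = (0.00)(-0.10) − (-0.20)(0.95) = 0.1900
  C_32 = −[(0.90)(-0.10) − (-0.20)(-0.10)] = 0.1100
  C_33 = (0.90)(0.95) − (0.00)(-0.10) = 0.8550
det(I−A) = Σ_j (I−A)_1j·C_1j = (0.90)(0.6250) + (0.00)(0.0800) + (-0.20)(0.1350) = 0.5355
adj(I−A) = Cᵀ =
  [ 0.6250   0.0800   0.1900]
  [ 0.0800   0.6100   0.1100]
  [ 0.1350   0.3600   0.8550]
(I − A)⁻¹ = adj(I−A) / det(I−A) ≈
  [   1.1671     0.1494     0.3548]
  [   0.1494     1.1391     0.2054]
  [   0.2521     0.6723     1.5966]
x = (I − A)⁻¹ d = adj(I−A)·d / det(I−A), with det(I−A) = 0.5355:
  x_1 = (0.6250·155 + 0.0800·200 + 0.1900·160) / 0.5355 = 143.275 / 0.5355 ≈ 267.554
  x_2 = (0.0800·155 + 0.6100·200 + 0.1100·160) / 0.5355 = 152.00 / 0.5355 ≈ 283.847
  x_3 = (0.1350·155 + 0.3600·200 + 0.8550·160) / 0.5355 = 229.725 / 0.5355 ≈ 428.992

x_1 = 267.554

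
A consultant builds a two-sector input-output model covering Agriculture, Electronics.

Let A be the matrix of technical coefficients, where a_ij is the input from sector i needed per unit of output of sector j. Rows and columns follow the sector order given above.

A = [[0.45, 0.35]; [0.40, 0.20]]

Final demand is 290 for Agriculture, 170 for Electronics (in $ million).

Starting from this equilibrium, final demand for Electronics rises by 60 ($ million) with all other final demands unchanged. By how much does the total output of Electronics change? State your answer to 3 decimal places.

I − A =
  [   0.55    -0.35]
  [  -0.40     0.80]
det(I−A) = (0.55)(0.80) − (-0.35)(-0.40) = 0.3000
adj(I−A) = [[0.80, 0.35], [0.40, 0.55]]
(I − A)⁻¹ = adj(I−A) / det(I−A) ≈
  [   2.6667     1.1667]
  [   1.3333     1.8333]
Δx = (I − A)⁻¹ Δd with Δd having +60 in the Electronics component and 0 elsewhere.
So Δx_2 = L_22 · (+60), where L_22 = adj(I−A)_22 / det(I−A) = 0.55 / 0.3000.
Δx_2 = 0.55 × (+60) / 0.3000 = 33.00 / 0.3000 = 110.000.

Δx_2 = 110.000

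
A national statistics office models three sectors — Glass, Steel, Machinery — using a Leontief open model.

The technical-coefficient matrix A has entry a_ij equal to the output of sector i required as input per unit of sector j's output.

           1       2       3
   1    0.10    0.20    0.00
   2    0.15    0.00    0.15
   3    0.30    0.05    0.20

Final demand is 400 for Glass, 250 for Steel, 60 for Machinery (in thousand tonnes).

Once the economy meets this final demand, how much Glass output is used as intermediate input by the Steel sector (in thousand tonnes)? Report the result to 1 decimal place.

z_12 = 74.7

I − A =
  [   0.90    -0.20     0.00]
  [  -0.15     1.00    -0.15]
  [  -0.30    -0.05     0.80]
Cofactors of I−A, C_ij = (−1)^(i+j)·(minor ij) (rows/columns in the sector order above):
  C_11 = (1.00)(0.80) − (-0.15)(-0.05) = 0.7925
  C_12 = −[(-0.15)(0.80) − (-0.15)(-0.30)] = 0.1650
  C_13 = (-0.15)(-0.05) − (1.00)(-0.30) = 0.3075
  C_21 = −[(-0.20)(0.80) − (0.00)(-0.05)] = 0.1600
  C_22 = (0.90)(0.80) − (0.00)(-0.30) = 0.7200
  C_23 = −[(0.90)(-0.05) − (-0.20)(-0.30)] = 0.1050
  C_31 = (-0.20)(-0.15) − (0.00)(1.00) = 0.0300
  C_32 = −[(0.90)(-0.15) − (0.00)(-0.15)] = 0.1350
  C_33 = (0.90)(1.00) − (-0.20)(-0.15) = 0.8700
det(I−A) = Σ_j (I−A)_1j·C_1j = (0.90)(0.7925) + (-0.20)(0.1650) + (0.00)(0.3075) = 0.68025
adj(I−A) = Cᵀ =
  [ 0.7925   0.1600   0.0300]
  [ 0.1650   0.7200   0.1350]
  [ 0.3075   0.1050   0.8700]
(I − A)⁻¹ = adj(I−A) / det(I−A) ≈
  [   1.1650     0.2352     0.0441]
  [   0.2426     1.0584     0.1985]
  [   0.4520     0.1544     1.2789]
First solve x = (I − A)⁻¹ d = adj(I−A)·d / det(I−A); in particular x_2 = (0.1650·400 + 0.7200·250 + 0.1350·60) / 0.68025 = 254.10 / 0.68025 ≈ 373.539.
Intermediate flow from 1 to 2: z_12 = a_12 · x_2 = 0.20 × 254.10 / 0.68025 = 50.82 / 0.68025 ≈ 74.7.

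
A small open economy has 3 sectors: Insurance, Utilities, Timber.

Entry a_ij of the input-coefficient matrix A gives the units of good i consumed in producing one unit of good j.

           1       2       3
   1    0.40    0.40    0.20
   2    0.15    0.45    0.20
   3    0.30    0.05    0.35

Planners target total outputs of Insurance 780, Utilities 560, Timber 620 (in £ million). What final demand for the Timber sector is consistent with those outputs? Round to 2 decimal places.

I − A =
  [   0.60    -0.40    -0.20]
  [  -0.15     0.55    -0.20]
  [  -0.30    -0.05     0.65]
d = (I − A) x:
  d_1 = (+0.60)·780 + (-0.40)·560 + (-0.20)·620 = 120.00
  d_2 = (-0.15)·780 + (+0.55)·560 + (-0.20)·620 = 67.00
  d_3 = (-0.30)·780 + (-0.05)·560 + (+0.65)·620 = 141.00

d_3 = 141.00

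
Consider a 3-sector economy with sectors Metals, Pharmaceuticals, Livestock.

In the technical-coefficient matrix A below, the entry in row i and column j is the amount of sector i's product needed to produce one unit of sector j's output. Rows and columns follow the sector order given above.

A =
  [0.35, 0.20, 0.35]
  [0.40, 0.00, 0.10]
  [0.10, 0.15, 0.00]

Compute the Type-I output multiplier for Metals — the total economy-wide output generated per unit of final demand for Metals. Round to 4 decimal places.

I − A =
  [   0.65    -0.20    -0.35]
  [  -0.40     1.00    -0.10]
  [  -0.10    -0.15     1.00]
Cofactors of I−A, C_ij = (−1)^(i+j)·(minor ij) (rows/columns in the sector order above):
  C_11 = (1.00)(1.00) − (-0.10)(-0.15) = 0.9850
  C_12 = −[(-0.40)(1.00) − (-0.10)(-0.10)] = 0.4100
  C_13 = (-0.40)(-0.15) − (1.00)(-0.10) = 0.1600
  C_21 = −[(-0.20)(1.00) − (-0.35)(-0.15)] = 0.2525
  C_22 = (0.65)(1.00) − (-0.35)(-0.10) = 0.6150
  C_23 = −[(0.65)(-0.15) − (-0.20)(-0.10)] = 0.1175
  C_31 = (-0.20)(-0.10) − (-0.35)(1.00) = 0.3700
  C_32 = −[(0.65)(-0.10) − (-0.35)(-0.40)] = 0.2050
  C_33 = (0.65)(1.00) − (-0.20)(-0.40) = 0.5700
det(I−A) = Σ_j (I−A)_1j·C_1j = (0.65)(0.9850) + (-0.20)(0.4100) + (-0.35)(0.1600) = 0.50225
adj(I−A) = Cᵀ =
  [ 0.9850   0.2525   0.3700]
  [ 0.4100   0.6150   0.2050]
  [ 0.1600   0.1175   0.5700]
(I − A)⁻¹ = adj(I−A) / det(I−A) ≈
  [   1.96117     0.50274     0.73668]
  [   0.81633     1.22449     0.40816]
  [   0.31857     0.23395     1.13489]
The output multiplier for sector j is the column-j sum of the Leontief inverse (I − A)⁻¹ = adj(I−A) / det(I−A).
Column M of adj(I−A): (0.9850, 0.4100, 0.1600); det(I−A) = 0.50225.
m_M = (0.9850 + 0.4100 + 0.1600) / 0.50225 = 1.555 / 0.50225 ≈ 3.0961.

m_M = 3.0961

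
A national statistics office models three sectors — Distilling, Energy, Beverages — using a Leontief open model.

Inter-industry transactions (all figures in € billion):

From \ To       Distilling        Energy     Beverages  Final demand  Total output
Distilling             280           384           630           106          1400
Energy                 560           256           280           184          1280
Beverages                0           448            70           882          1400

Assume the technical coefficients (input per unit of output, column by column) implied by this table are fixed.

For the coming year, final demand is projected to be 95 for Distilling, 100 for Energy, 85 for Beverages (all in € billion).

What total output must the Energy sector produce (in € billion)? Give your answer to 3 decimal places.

Technical coefficients a_ij = z_ij / X_j:
  a_11 = 280/1400 = 0.20, a_21 = 560/1400 = 0.40, a_31 = 0/1400 = 0.00
  a_12 = 384/1280 = 0.30, a_22 = 256/1280 = 0.20, a_32 = 448/1280 = 0.35
  a_13 = 630/1400 = 0.45, a_23 = 280/1400 = 0.20, a_33 = 70/1400 = 0.05
I − A =
  [   0.80    -0.30    -0.45]
  [  -0.40     0.80    -0.20]
  [   0.00    -0.35     0.95]
Cofactors of I−A, C_ij = (−1)^(i+j)·(minor ij) (rows/columns in the sector order above):
  C_11 = (0.80)(0.95) − (-0.20)(-0.35) = 0.6900
  C_12 = −[(-0.40)(0.95) − (-0.20)(0.00)] = 0.3800
  C_13 = (-0.40)(-0.35) − (0.80)(0.00) = 0.1400
  C_21 = −[(-0.30)(0.95) − (-0.45)(-0.35)] = 0.4425
  C_22 = (0.80)(0.95) − (-0.45)(0.00) = 0.7600
  C_23 = −[(0.80)(-0.35) − (-0.30)(0.00)] = 0.2800
  C_31 = (-0.30)(-0.20) − (-0.45)(0.80) = 0.4200
  C_32 = −[(0.80)(-0.20) − (-0.45)(-0.40)] = 0.3400
  C_33 = (0.80)(0.80) − (-0.30)(-0.40) = 0.5200
det(I−A) = Σ_j (I−A)_1j·C_1j = (0.80)(0.6900) + (-0.30)(0.3800) + (-0.45)(0.1400) = 0.3750
adj(I−A) = Cᵀ =
  [ 0.6900   0.4425   0.4200]
  [ 0.3800   0.7600   0.3400]
  [ 0.1400   0.2800   0.5200]
(I − A)⁻¹ = adj(I−A) / det(I−A) ≈
  [   1.8400     1.1800     1.1200]
  [   1.0133     2.0267     0.9067]
  [   0.3733     0.7467     1.3867]
x = (I − A)⁻¹ d = adj(I−A)·d / det(I−A), with det(I−A) = 0.3750:
  x_1 = (0.6900·95 + 0.4425·100 + 0.4200·85) / 0.3750 = 145.50 / 0.3750 = 388.000
  x_2 = (0.3800·95 + 0.7600·100 + 0.3400·85) / 0.3750 = 141.00 / 0.3750 = 376.000
  x_3 = (0.1400·95 + 0.2800·100 + 0.5200·85) / 0.3750 = 85.50 / 0.3750 = 228.000

x_2 = 376.000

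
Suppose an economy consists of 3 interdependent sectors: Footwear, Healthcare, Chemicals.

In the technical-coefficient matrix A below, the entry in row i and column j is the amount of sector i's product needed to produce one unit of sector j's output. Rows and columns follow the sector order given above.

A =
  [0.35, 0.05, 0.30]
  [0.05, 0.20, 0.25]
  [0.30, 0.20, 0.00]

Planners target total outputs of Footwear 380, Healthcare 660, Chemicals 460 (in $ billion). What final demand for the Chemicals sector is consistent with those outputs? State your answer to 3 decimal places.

I − A =
  [   0.65    -0.05    -0.30]
  [  -0.05     0.80    -0.25]
  [  -0.30    -0.20     1.00]
d = (I − A) x:
  d_F = (+0.65)·380 + (-0.05)·660 + (-0.30)·460 = 76.000
  d_H = (-0.05)·380 + (+0.80)·660 + (-0.25)·460 = 394.000
  d_C = (-0.30)·380 + (-0.20)·660 + (+1.00)·460 = 214.000

d_C = 214.000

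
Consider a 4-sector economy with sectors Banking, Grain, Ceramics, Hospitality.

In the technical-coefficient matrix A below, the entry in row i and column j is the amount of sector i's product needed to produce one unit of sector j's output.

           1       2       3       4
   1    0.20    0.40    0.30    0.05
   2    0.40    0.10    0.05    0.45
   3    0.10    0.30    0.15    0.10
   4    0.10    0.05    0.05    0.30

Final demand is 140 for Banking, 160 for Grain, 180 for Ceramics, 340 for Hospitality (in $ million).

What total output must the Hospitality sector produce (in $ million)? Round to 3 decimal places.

x_4 = 774.295

I − A =
  [   0.80    -0.40    -0.30    -0.05]
  [  -0.40     0.90    -0.05    -0.45]
  [  -0.10    -0.30     0.85    -0.10]
  [  -0.10    -0.05    -0.05     0.70]
Compute the cofactors C_ij = (−1)^(i+j)·(3×3 minor ij) of I−A; the adjugate is their transpose:
adj(I−A) = Cᵀ =
  [ 0.494375   0.303375   0.207625   0.260000]
  [ 0.280500   0.443500   0.144250   0.325750]
  [ 0.169250   0.202750   0.350500   0.192500]
  [ 0.102750   0.089500   0.065000   0.399000]
det(I−A) = Σ_j (I−A)_1j·C_1j = (0.80)(0.494375) + (-0.40)(0.280500) + (-0.30)(0.169250) + (-0.05)(0.102750) = 0.2273875
(I − A)⁻¹ = adj(I−A) / det(I−A) ≈
  [   2.1742     1.3342     0.9131     1.1434]
  [   1.2336     1.9504     0.6344     1.4326]
  [   0.7443     0.8916     1.5414     0.8466]
  [   0.4519     0.3936     0.2859     1.7547]
x = (I − A)⁻¹ d = adj(I−A)·d / det(I−A), with det(I−A) = 0.2273875:
  x_1 = (0.494375·140 + 0.303375·160 + 0.207625·180 + 0.260000·340) / 0.2273875 = 243.525 / 0.2273875 ≈ 1070.969
  x_2 = (0.280500·140 + 0.443500·160 + 0.144250·180 + 0.325750·340) / 0.2273875 = 246.95 / 0.2273875 ≈ 1086.032
  x_3 = (0.169250·140 + 0.202750·160 + 0.350500·180 + 0.192500·340) / 0.2273875 = 184.675 / 0.2273875 ≈ 812.160
  x_4 = (0.102750·140 + 0.089500·160 + 0.065000·180 + 0.399000·340) / 0.2273875 = 176.065 / 0.2273875 ≈ 774.295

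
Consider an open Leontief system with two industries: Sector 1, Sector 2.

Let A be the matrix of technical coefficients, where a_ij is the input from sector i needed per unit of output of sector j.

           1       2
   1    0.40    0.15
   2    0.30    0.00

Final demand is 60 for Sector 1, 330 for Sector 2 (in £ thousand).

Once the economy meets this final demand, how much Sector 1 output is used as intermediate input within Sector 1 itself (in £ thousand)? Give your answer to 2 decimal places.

I − A =
  [   0.60    -0.15]
  [  -0.30     1.00]
det(I−A) = (0.60)(1.00) − (-0.15)(-0.30) = 0.5550
adj(I−A) = [[1.00, 0.15], [0.30, 0.60]]
(I − A)⁻¹ = adj(I−A) / det(I−A) ≈
  [   1.8018     0.2703]
  [   0.5405     1.0811]
First solve x = (I − A)⁻¹ d = adj(I−A)·d / det(I−A); in particular x_1 = (1.00·60 + 0.15·330) / 0.5550 = 109.50 / 0.5550 ≈ 197.2973.
Intermediate flow from 1 to 1: z_11 = a_11 · x_1 = 0.40 × 109.50 / 0.5550 = 43.80 / 0.5550 ≈ 78.92.

z_11 = 78.92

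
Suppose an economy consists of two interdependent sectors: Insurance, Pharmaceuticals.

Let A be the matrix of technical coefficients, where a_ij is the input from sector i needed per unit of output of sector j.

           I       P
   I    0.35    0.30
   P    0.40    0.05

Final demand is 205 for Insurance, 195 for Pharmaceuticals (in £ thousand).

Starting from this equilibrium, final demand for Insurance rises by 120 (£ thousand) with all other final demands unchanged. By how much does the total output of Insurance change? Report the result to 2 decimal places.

I − A =
  [   0.65    -0.30]
  [  -0.40     0.95]
det(I−A) = (0.65)(0.95) − (-0.30)(-0.40) = 0.4975
adj(I−A) = [[0.95, 0.30], [0.40, 0.65]]
(I − A)⁻¹ = adj(I−A) / det(I−A) ≈
  [   1.9095     0.6030]
  [   0.8040     1.3065]
Δx = (I − A)⁻¹ Δd with Δd having +120 in the Insurance component and 0 elsewhere.
So Δx_I = L_II · (+120), where L_II = adj(I−A)_II / det(I−A) = 0.95 / 0.4975.
Δx_I = 0.95 × (+120) / 0.4975 = 114.00 / 0.4975 ≈ 229.15.

Δx_I = 229.15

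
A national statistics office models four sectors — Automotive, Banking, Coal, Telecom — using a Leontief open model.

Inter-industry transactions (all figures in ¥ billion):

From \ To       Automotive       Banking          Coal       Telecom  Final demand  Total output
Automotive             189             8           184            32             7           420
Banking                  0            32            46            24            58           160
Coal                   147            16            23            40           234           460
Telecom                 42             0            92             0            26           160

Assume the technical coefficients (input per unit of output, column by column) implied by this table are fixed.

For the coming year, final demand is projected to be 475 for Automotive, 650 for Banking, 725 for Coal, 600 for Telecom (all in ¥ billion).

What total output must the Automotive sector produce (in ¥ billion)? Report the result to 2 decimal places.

x_1 = 3349.05

Technical coefficients a_ij = z_ij / X_j:
  a_11 = 189/420 = 0.45, a_21 = 0/420 = 0.00, a_31 = 147/420 = 0.35, a_41 = 42/420 = 0.10
  a_12 = 8/160 = 0.05, a_22 = 32/160 = 0.20, a_32 = 16/160 = 0.10, a_42 = 0/160 = 0.00
  a_13 = 184/460 = 0.40, a_23 = 46/460 = 0.10, a_33 = 23/460 = 0.05, a_43 = 92/460 = 0.20
  a_14 = 32/160 = 0.20, a_24 = 24/160 = 0.15, a_34 = 40/160 = 0.25, a_44 = 0/160 = 0.00
I − A =
  [   0.55    -0.05    -0.40    -0.20]
  [   0.00     0.80    -0.10    -0.15]
  [  -0.35    -0.10     0.95    -0.25]
  [  -0.10     0.00    -0.20     1.00]
Compute the cofactors C_ij = (−1)^(i+j)·(3×3 minor ij) of I−A; the adjugate is their transpose:
adj(I−A) = Cᵀ =
  [ 0.707000   0.089000   0.358500   0.244375]
  [ 0.062250   0.312000   0.075500   0.078125]
  [ 0.301500   0.071750   0.423250   0.176875]
  [ 0.131000   0.023250   0.120500   0.298750]
det(I−A) = Σ_j (I−A)_1j·C_1j = (0.55)(0.707000) + (-0.05)(0.062250) + (-0.40)(0.301500) + (-0.20)(0.131000) = 0.2389375
(I − A)⁻¹ = adj(I−A) / det(I−A) ≈
  [   2.9589     0.3725     1.5004     1.0228]
  [   0.2605     1.3058     0.3160     0.3270]
  [   1.2618     0.3003     1.7714     0.7403]
  [   0.5483     0.0973     0.5043     1.2503]
x = (I − A)⁻¹ d = adj(I−A)·d / det(I−A), with det(I−A) = 0.2389375:
  x_1 = (0.707000·475 + 0.089000·650 + 0.358500·725 + 0.244375·600) / 0.2389375 = 800.2125 / 0.2389375 ≈ 3349.05
  x_2 = (0.062250·475 + 0.312000·650 + 0.075500·725 + 0.078125·600) / 0.2389375 = 333.98125 / 0.2389375 ≈ 1397.78
  x_3 = (0.301500·475 + 0.071750·650 + 0.423250·725 + 0.176875·600) / 0.2389375 = 602.83125 / 0.2389375 ≈ 2522.97
  x_4 = (0.131000·475 + 0.023250·650 + 0.120500·725 + 0.298750·600) / 0.2389375 = 343.95 / 0.2389375 ≈ 1439.50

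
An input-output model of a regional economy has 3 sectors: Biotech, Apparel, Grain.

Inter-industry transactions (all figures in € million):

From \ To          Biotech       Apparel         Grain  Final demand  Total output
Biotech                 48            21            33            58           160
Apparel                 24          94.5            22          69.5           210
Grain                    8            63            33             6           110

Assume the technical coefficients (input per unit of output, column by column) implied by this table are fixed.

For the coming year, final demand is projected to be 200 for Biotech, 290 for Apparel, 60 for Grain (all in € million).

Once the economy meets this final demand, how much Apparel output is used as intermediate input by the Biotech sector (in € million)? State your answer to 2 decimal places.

Technical coefficients a_ij = z_ij / X_j:
  a_11 = 48/160 = 0.30, a_21 = 24/160 = 0.15, a_31 = 8/160 = 0.05
  a_12 = 21/210 = 0.10, a_22 = 94.5/210 = 0.45, a_32 = 63/210 = 0.30
  a_13 = 33/110 = 0.30, a_23 = 22/110 = 0.20, a_33 = 33/110 = 0.30
I − A =
  [   0.70    -0.10    -0.30]
  [  -0.15     0.55    -0.20]
  [  -0.05    -0.30     0.70]
Cofactors of I−A, C_ij = (−1)^(i+j)·(minor ij) (rows/columns in the sector order above):
  C_11 = (0.55)(0.70) − (-0.20)(-0.30) = 0.3250
  C_12 = −[(-0.15)(0.70) − (-0.20)(-0.05)] = 0.1150
  C_13 = (-0.15)(-0.30) − (0.55)(-0.05) = 0.0725
  C_21 = −[(-0.10)(0.70) − (-0.30)(-0.30)] = 0.1600
  C_22 = (0.70)(0.70) − (-0.30)(-0.05) = 0.4750
  C_23 = −[(0.70)(-0.30) − (-0.10)(-0.05)] = 0.2150
  C_31 = (-0.10)(-0.20) − (-0.30)(0.55) = 0.1850
  C_32 = −[(0.70)(-0.20) − (-0.30)(-0.15)] = 0.1850
  C_33 = (0.70)(0.55) − (-0.10)(-0.15) = 0.3700
det(I−A) = Σ_j (I−A)_1j·C_1j = (0.70)(0.3250) + (-0.10)(0.1150) + (-0.30)(0.0725) = 0.19425
adj(I−A) = Cᵀ =
  [ 0.3250   0.1600   0.1850]
  [ 0.1150   0.4750   0.1850]
  [ 0.0725   0.2150   0.3700]
(I − A)⁻¹ = adj(I−A) / det(I−A) ≈
  [   1.6731     0.8237     0.9524]
  [   0.5920     2.4453     0.9524]
  [   0.3732     1.1068     1.9048]
First solve x = (I − A)⁻¹ d = adj(I−A)·d / det(I−A); in particular x_1 = (0.3250·200 + 0.1600·290 + 0.1850·60) / 0.19425 = 122.50 / 0.19425 ≈ 630.6306.
Intermediate flow from 2 to 1: z_21 = a_21 · x_1 = 0.15 × 122.50 / 0.19425 = 18.375 / 0.19425 ≈ 94.59.

z_21 = 94.59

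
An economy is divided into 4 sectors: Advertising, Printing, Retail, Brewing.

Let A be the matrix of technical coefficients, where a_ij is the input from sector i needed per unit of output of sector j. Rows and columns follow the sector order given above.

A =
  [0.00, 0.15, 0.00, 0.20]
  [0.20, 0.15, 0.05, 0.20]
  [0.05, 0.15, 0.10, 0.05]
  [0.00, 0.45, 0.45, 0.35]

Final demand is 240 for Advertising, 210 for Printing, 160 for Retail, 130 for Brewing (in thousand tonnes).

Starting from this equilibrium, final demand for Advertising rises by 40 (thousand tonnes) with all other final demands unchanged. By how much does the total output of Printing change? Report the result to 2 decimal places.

I − A =
  [   1.00    -0.15     0.00    -0.20]
  [  -0.20     0.85    -0.05    -0.20]
  [  -0.05    -0.15     0.90    -0.05]
  [   0.00    -0.45    -0.45     0.65]
Compute the cofactors C_ij = (−1)^(i+j)·(3×3 minor ij) of I−A; the adjugate is their transpose:
adj(I−A) = Cᵀ =
  [ 0.377625   0.178875   0.099375   0.178875]
  [ 0.118625   0.558000   0.140500   0.219000]
  [ 0.047125   0.129375   0.425000   0.087000]
  [ 0.114750   0.475875   0.391500   0.730125]
det(I−A) = Σ_j (I−A)_1j·C_1j = (1.00)(0.377625) + (-0.15)(0.118625) + (0.00)(0.047125) + (-0.20)(0.114750) = 0.33688125
(I − A)⁻¹ = adj(I−A) / det(I−A) ≈
  [   1.1209     0.5310     0.2950     0.5310]
  [   0.3521     1.6564     0.4171     0.6501]
  [   0.1399     0.3840     1.2616     0.2583]
  [   0.3406     1.4126     1.1621     2.1673]
Δx = (I − A)⁻¹ Δd with Δd having +40 in the Advertising component and 0 elsewhere.
So Δx_2 = L_21 · (+40), where L_21 = adj(I−A)_21 / det(I−A) = 0.118625 / 0.33688125.
Δx_2 = 0.118625 × (+40) / 0.33688125 = 4.745 / 0.33688125 ≈ 14.09.

Δx_2 = 14.09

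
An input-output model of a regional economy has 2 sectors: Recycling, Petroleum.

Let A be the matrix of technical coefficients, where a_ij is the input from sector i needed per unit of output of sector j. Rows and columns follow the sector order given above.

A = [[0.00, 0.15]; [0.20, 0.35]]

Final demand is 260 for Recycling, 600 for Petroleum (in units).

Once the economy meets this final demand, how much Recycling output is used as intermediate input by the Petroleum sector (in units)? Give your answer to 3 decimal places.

z_RP = 157.742

I − A =
  [   1.00    -0.15]
  [  -0.20     0.65]
det(I−A) = (1.00)(0.65) − (-0.15)(-0.20) = 0.6200
adj(I−A) = [[0.65, 0.15], [0.20, 1.00]]
(I − A)⁻¹ = adj(I−A) / det(I−A) ≈
  [   1.0484     0.2419]
  [   0.3226     1.6129]
First solve x = (I − A)⁻¹ d = adj(I−A)·d / det(I−A); in particular x_P = (0.20·260 + 1.00·600) / 0.6200 = 652.00 / 0.6200 ≈ 1051.61290.
Intermediate flow from R to P: z_RP = a_RP · x_P = 0.15 × 652.00 / 0.6200 = 97.80 / 0.6200 ≈ 157.742.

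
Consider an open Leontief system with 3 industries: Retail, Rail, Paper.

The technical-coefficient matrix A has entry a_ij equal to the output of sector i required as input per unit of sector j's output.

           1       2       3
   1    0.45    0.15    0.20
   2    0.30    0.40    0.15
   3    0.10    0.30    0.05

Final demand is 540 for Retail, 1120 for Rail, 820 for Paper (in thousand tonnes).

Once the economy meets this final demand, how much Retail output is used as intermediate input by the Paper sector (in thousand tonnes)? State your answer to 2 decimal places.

I − A =
  [   0.55    -0.15    -0.20]
  [  -0.30     0.60    -0.15]
  [  -0.10    -0.30     0.95]
Cofactors of I−A, C_ij = (−1)^(i+j)·(minor ij) (rows/columns in the sector order above):
  C_11 = (0.60)(0.95) − (-0.15)(-0.30) = 0.5250
  C_12 = −[(-0.30)(0.95) − (-0.15)(-0.10)] = 0.3000
  C_13 = (-0.30)(-0.30) − (0.60)(-0.10) = 0.1500
  C_21 = −[(-0.15)(0.95) − (-0.20)(-0.30)] = 0.2025
  C_22 = (0.55)(0.95) − (-0.20)(-0.10) = 0.5025
  C_23 = −[(0.55)(-0.30) − (-0.15)(-0.10)] = 0.1800
  C_31 = (-0.15)(-0.15) − (-0.20)(0.60) = 0.1425
  C_32 = −[(0.55)(-0.15) − (-0.20)(-0.30)] = 0.1425
  C_33 = (0.55)(0.60) − (-0.15)(-0.30) = 0.2850
det(I−A) = Σ_j (I−A)_1j·C_1j = (0.55)(0.5250) + (-0.15)(0.3000) + (-0.20)(0.1500) = 0.21375
adj(I−A) = Cᵀ =
  [ 0.5250   0.2025   0.1425]
  [ 0.3000   0.5025   0.1425]
  [ 0.1500   0.1800   0.2850]
(I − A)⁻¹ = adj(I−A) / det(I−A) ≈
  [   2.4561     0.9474     0.6667]
  [   1.4035     2.3509     0.6667]
  [   0.7018     0.8421     1.3333]
First solve x = (I − A)⁻¹ d = adj(I−A)·d / det(I−A); in particular x_3 = (0.1500·540 + 0.1800·1120 + 0.2850·820) / 0.21375 = 516.30 / 0.21375 ≈ 2415.4386.
Intermediate flow from 1 to 3: z_13 = a_13 · x_3 = 0.20 × 516.30 / 0.21375 = 103.26 / 0.21375 ≈ 483.09.

z_13 = 483.09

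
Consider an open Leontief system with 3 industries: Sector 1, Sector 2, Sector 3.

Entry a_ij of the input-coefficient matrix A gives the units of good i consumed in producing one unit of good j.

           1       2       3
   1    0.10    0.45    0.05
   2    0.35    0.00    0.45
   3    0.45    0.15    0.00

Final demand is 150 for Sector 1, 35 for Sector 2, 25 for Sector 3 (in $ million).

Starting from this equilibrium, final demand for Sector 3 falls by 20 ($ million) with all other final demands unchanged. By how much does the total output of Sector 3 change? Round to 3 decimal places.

I − A =
  [   0.90    -0.45    -0.05]
  [  -0.35     1.00    -0.45]
  [  -0.45    -0.15     1.00]
Cofactors of I−A, C_ij = (−1)^(i+j)·(minor ij) (rows/columns in the sector order above):
  C_11 = (1.00)(1.00) − (-0.45)(-0.15) = 0.9325
  C_12 = −[(-0.35)(1.00) − (-0.45)(-0.45)] = 0.5525
  C_13 = (-0.35)(-0.15) − (1.00)(-0.45) = 0.5025
  C_21 = −[(-0.45)(1.00) − (-0.05)(-0.15)] = 0.4575
  C_22 = (0.90)(1.00) − (-0.05)(-0.45) = 0.8775
  C_23 = −[(0.90)(-0.15) − (-0.45)(-0.45)] = 0.3375
  C_31 = (-0.45)(-0.45) − (-0.05)(1.00) = 0.2525
  C_32 = −[(0.90)(-0.45) − (-0.05)(-0.35)] = 0.4225
  C_33 = (0.90)(1.00) − (-0.45)(-0.35) = 0.7425
det(I−A) = Σ_j (I−A)_1j·C_1j = (0.90)(0.9325) + (-0.45)(0.5525) + (-0.05)(0.5025) = 0.5655
adj(I−A) = Cᵀ =
  [ 0.9325   0.4575   0.2525]
  [ 0.5525   0.8775   0.4225]
  [ 0.5025   0.3375   0.7425]
(I − A)⁻¹ = adj(I−A) / det(I−A) ≈
  [   1.6490     0.8090     0.4465]
  [   0.9770     1.5517     0.7471]
  [   0.8886     0.5968     1.3130]
Δx = (I − A)⁻¹ Δd with Δd having -20 in the Sector 3 component and 0 elsewhere.
So Δx_3 = L_33 · (-20), where L_33 = adj(I−A)_33 / det(I−A) = 0.7425 / 0.5655.
Δx_3 = 0.7425 × (-20) / 0.5655 = -14.85 / 0.5655 ≈ -26.260.

Δx_3 = -26.260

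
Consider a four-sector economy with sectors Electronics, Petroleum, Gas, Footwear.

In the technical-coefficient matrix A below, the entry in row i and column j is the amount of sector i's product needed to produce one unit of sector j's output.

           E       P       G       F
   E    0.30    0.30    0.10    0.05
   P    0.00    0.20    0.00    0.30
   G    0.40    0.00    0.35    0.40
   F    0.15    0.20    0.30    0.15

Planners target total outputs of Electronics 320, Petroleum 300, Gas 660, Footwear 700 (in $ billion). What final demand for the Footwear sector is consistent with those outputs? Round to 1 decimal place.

d_F = 289.0

I − A =
  [   0.70    -0.30    -0.10    -0.05]
  [   0.00     0.80     0.00    -0.30]
  [  -0.40     0.00     0.65    -0.40]
  [  -0.15    -0.20    -0.30     0.85]
d = (I − A) x:
  d_E = (+0.70)·320 + (-0.30)·300 + (-0.10)·660 + (-0.05)·700 = 33.0
  d_P = (+0.00)·320 + (+0.80)·300 + (+0.00)·660 + (-0.30)·700 = 30.0
  d_G = (-0.40)·320 + (+0.00)·300 + (+0.65)·660 + (-0.40)·700 = 21.0
  d_F = (-0.15)·320 + (-0.20)·300 + (-0.30)·660 + (+0.85)·700 = 289.0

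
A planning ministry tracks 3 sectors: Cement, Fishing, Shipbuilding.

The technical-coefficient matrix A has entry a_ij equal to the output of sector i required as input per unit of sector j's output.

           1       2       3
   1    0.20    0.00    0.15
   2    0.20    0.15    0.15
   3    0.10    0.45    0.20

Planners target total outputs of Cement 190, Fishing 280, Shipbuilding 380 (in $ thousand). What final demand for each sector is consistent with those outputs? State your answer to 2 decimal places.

I − A =
  [   0.80     0.00    -0.15]
  [  -0.20     0.85    -0.15]
  [  -0.10    -0.45     0.80]
d = (I − A) x:
  d_1 = (+0.80)·190 + (+0.00)·280 + (-0.15)·380 = 95.00
  d_2 = (-0.20)·190 + (+0.85)·280 + (-0.15)·380 = 143.00
  d_3 = (-0.10)·190 + (-0.45)·280 + (+0.80)·380 = 159.00

d_1 = 95.00, d_2 = 143.00, d_3 = 159.00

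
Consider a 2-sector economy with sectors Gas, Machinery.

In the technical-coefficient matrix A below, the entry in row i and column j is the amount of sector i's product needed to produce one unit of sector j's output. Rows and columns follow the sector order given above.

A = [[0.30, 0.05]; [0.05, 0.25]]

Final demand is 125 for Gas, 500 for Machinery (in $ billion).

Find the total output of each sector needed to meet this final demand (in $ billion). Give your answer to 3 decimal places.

x_G = 227.273, x_M = 681.818

I − A =
  [   0.70    -0.05]
  [  -0.05     0.75]
det(I−A) = (0.70)(0.75) − (-0.05)(-0.05) = 0.5225
adj(I−A) = [[0.75, 0.05], [0.05, 0.70]]
(I − A)⁻¹ = adj(I−A) / det(I−A) ≈
  [   1.4354     0.0957]
  [   0.0957     1.3397]
x = (I − A)⁻¹ d = adj(I−A)·d / det(I−A), with det(I−A) = 0.5225:
  x_G = (0.75·125 + 0.05·500) / 0.5225 = 118.75 / 0.5225 ≈ 227.273
  x_M = (0.05·125 + 0.70·500) / 0.5225 = 356.25 / 0.5225 ≈ 681.818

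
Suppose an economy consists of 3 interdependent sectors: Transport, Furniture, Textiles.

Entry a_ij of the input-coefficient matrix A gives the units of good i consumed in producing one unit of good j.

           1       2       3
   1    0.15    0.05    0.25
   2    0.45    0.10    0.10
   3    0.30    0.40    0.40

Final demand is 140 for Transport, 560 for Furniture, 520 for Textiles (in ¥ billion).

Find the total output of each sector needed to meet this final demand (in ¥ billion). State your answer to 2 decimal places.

x_1 = 882.02, x_2 = 1305.21, x_3 = 2177.82

I − A =
  [   0.85    -0.05    -0.25]
  [  -0.45     0.90    -0.10]
  [  -0.30    -0.40     0.60]
Cofactors of I−A, C_ij = (−1)^(i+j)·(minor ij) (rows/columns in the sector order above):
  C_11 = (0.90)(0.60) − (-0.10)(-0.40) = 0.5000
  C_12 = −[(-0.45)(0.60) − (-0.10)(-0.30)] = 0.3000
  C_13 = (-0.45)(-0.40) − (0.90)(-0.30) = 0.4500
  C_21 = −[(-0.05)(0.60) − (-0.25)(-0.40)] = 0.1300
  C_22 = (0.85)(0.60) − (-0.25)(-0.30) = 0.4350
  C_23 = −[(0.85)(-0.40) − (-0.05)(-0.30)] = 0.3550
  C_31 = (-0.05)(-0.10) − (-0.25)(0.90) = 0.2300
  C_32 = −[(0.85)(-0.10) − (-0.25)(-0.45)] = 0.1975
  C_33 = (0.85)(0.90) − (-0.05)(-0.45) = 0.7425
det(I−A) = Σ_j (I−A)_1j·C_1j = (0.85)(0.5000) + (-0.05)(0.3000) + (-0.25)(0.4500) = 0.2975
adj(I−A) = Cᵀ =
  [ 0.5000   0.1300   0.2300]
  [ 0.3000   0.4350   0.1975]
  [ 0.4500   0.3550   0.7425]
(I − A)⁻¹ = adj(I−A) / det(I−A) ≈
  [   1.6807     0.4370     0.7731]
  [   1.0084     1.4622     0.6639]
  [   1.5126     1.1933     2.4958]
x = (I − A)⁻¹ d = adj(I−A)·d / det(I−A), with det(I−A) = 0.2975:
  x_1 = (0.5000·140 + 0.1300·560 + 0.2300·520) / 0.2975 = 262.40 / 0.2975 ≈ 882.02
  x_2 = (0.3000·140 + 0.4350·560 + 0.1975·520) / 0.2975 = 388.30 / 0.2975 ≈ 1305.21
  x_3 = (0.4500·140 + 0.3550·560 + 0.7425·520) / 0.2975 = 647.90 / 0.2975 ≈ 2177.82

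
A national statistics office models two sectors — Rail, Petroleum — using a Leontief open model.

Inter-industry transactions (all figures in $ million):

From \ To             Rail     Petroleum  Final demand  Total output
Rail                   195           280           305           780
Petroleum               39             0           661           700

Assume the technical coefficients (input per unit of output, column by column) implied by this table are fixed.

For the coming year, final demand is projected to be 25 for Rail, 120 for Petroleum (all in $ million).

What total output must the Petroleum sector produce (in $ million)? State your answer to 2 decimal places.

x_P = 125.00

Technical coefficients a_ij = z_ij / X_j:
  a_RR = 195/780 = 0.25, a_PR = 39/780 = 0.05
  a_RP = 280/700 = 0.40, a_PP = 0/700 = 0.00
I − A =
  [   0.75    -0.40]
  [  -0.05     1.00]
det(I−A) = (0.75)(1.00) − (-0.40)(-0.05) = 0.7300
adj(I−A) = [[1.00, 0.40], [0.05, 0.75]]
(I − A)⁻¹ = adj(I−A) / det(I−A) ≈
  [   1.3699     0.5479]
  [   0.0685     1.0274]
x = (I − A)⁻¹ d = adj(I−A)·d / det(I−A), with det(I−A) = 0.7300:
  x_R = (1.00·25 + 0.40·120) / 0.7300 = 73.00 / 0.7300 = 100.00
  x_P = (0.05·25 + 0.75·120) / 0.7300 = 91.25 / 0.7300 = 125.00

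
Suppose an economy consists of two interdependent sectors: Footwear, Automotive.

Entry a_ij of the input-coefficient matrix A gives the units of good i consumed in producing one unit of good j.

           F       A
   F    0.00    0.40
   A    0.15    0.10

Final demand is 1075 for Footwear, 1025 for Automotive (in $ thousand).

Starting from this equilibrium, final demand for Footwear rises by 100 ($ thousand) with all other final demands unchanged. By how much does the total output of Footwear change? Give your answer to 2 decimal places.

I − A =
  [   1.00    -0.40]
  [  -0.15     0.90]
det(I−A) = (1.00)(0.90) − (-0.40)(-0.15) = 0.8400
adj(I−A) = [[0.90, 0.40], [0.15, 1.00]]
(I − A)⁻¹ = adj(I−A) / det(I−A) ≈
  [   1.0714     0.4762]
  [   0.1786     1.1905]
Δx = (I − A)⁻¹ Δd with Δd having +100 in the Footwear component and 0 elsewhere.
So Δx_F = L_FF · (+100), where L_FF = adj(I−A)_FF / det(I−A) = 0.90 / 0.8400.
Δx_F = 0.90 × (+100) / 0.8400 = 90.00 / 0.8400 ≈ 107.14.

Δx_F = 107.14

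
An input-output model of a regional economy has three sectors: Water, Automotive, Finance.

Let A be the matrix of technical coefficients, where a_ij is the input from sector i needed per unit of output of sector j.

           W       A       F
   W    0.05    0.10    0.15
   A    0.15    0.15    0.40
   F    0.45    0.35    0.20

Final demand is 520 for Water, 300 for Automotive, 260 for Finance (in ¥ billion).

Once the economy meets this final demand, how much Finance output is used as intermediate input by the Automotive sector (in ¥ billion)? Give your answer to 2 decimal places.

I − A =
  [   0.95    -0.10    -0.15]
  [  -0.15     0.85    -0.40]
  [  -0.45    -0.35     0.80]
Cofactors of I−A, C_ij = (−1)^(i+j)·(minor ij) (rows/columns in the sector order above):
  C_11 = (0.85)(0.80) − (-0.40)(-0.35) = 0.5400
  C_12 = −[(-0.15)(0.80) − (-0.40)(-0.45)] = 0.3000
  C_13 = (-0.15)(-0.35) − (0.85)(-0.45) = 0.4350
  C_21 = −[(-0.10)(0.80) − (-0.15)(-0.35)] = 0.1325
  C_22 = (0.95)(0.80) − (-0.15)(-0.45) = 0.6925
  C_23 = −[(0.95)(-0.35) − (-0.10)(-0.45)] = 0.3775
  C_31 = (-0.10)(-0.40) − (-0.15)(0.85) = 0.1675
  C_32 = −[(0.95)(-0.40) − (-0.15)(-0.15)] = 0.4025
  C_33 = (0.95)(0.85) − (-0.10)(-0.15) = 0.7925
det(I−A) = Σ_j (I−A)_1j·C_1j = (0.95)(0.5400) + (-0.10)(0.3000) + (-0.15)(0.4350) = 0.41775
adj(I−A) = Cᵀ =
  [ 0.5400   0.1325   0.1675]
  [ 0.3000   0.6925   0.4025]
  [ 0.4350   0.3775   0.7925]
(I − A)⁻¹ = adj(I−A) / det(I−A) ≈
  [   1.2926     0.3172     0.4010]
  [   0.7181     1.6577     0.9635]
  [   1.0413     0.9037     1.8971]
First solve x = (I − A)⁻¹ d = adj(I−A)·d / det(I−A); in particular x_A = (0.3000·520 + 0.6925·300 + 0.4025·260) / 0.41775 = 468.40 / 0.41775 ≈ 1121.2448.
Intermediate flow from F to A: z_FA = a_FA · x_A = 0.35 × 468.40 / 0.41775 = 163.94 / 0.41775 ≈ 392.44.

z_FA = 392.44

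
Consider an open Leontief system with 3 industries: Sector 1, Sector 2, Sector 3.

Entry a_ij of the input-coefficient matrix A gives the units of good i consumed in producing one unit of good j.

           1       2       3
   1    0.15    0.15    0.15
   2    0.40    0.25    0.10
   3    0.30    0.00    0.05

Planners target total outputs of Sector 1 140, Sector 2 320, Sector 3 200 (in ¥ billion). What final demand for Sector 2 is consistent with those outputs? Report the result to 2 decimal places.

d_2 = 164.00

I − A =
  [   0.85    -0.15    -0.15]
  [  -0.40     0.75    -0.10]
  [  -0.30     0.00     0.95]
d = (I − A) x:
  d_1 = (+0.85)·140 + (-0.15)·320 + (-0.15)·200 = 41.00
  d_2 = (-0.40)·140 + (+0.75)·320 + (-0.10)·200 = 164.00
  d_3 = (-0.30)·140 + (+0.00)·320 + (+0.95)·200 = 148.00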